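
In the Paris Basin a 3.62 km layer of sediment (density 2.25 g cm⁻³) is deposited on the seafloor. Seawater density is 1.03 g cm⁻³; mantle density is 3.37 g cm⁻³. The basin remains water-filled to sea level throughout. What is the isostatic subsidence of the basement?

Submarine loading: the sediment displaces seawater, and the subsidence is in turn flooded, so s (ρ_m − ρ_w) = t (ρ_sed − ρ_w).
s = 3.62 km × (2.25 − 1.03) / (3.37 − 1.03) = 1.89 km.

1.89 km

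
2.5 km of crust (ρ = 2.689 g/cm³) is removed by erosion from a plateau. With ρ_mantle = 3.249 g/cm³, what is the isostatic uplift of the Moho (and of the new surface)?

Unloading: uplift u = e ρ_c/ρ_m = 2.5 km × 2.689/3.249 = 2.07 km.

2.07 km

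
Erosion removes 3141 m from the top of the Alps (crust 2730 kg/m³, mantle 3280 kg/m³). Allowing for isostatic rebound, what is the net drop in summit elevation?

527 m

Rebound u = e ρ_c/ρ_m = 3141 m × 2730/3280 = 2614 m.
Net surface drop = e − u = 3141 m − 2614 m = e (ρ_m − ρ_c)/ρ_m = 527 m.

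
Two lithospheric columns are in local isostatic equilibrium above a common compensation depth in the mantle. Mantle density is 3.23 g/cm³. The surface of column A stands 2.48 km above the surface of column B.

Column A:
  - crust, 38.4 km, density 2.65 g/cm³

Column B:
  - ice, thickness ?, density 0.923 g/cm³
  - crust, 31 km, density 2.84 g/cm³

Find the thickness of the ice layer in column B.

0.941 km

Take the compensation level at the base of the deeper column (depth z_c below the surface of column A) and equate Σ ρ_i t_i down to z_c; mantle fills any gap and the z_c terms cancel.
Column A: 38.4×2.65 + (z_c − 38.4)×3.23
Column B: 2.48×0 + x×0.923 + 31×2.84 + (z_c − 2.48 − 31 − x)×3.23
The z_c×3.23 term appears on both sides and cancels. Collect the known terms of each column as K = Σ(ρt)_known − 3.23 × (depth of known layers): K_A = 101.76 − 3.23×38.4 = −22.272; K_B = 88.04 − 3.23×(2.48 + 31) = −20.1004.
Balance: K_A = K_B − x×(3.23 − 0.923), so x = (K_B − K_A)/(3.23 − 0.923) = 2.1716/2.307 = 0.941 km.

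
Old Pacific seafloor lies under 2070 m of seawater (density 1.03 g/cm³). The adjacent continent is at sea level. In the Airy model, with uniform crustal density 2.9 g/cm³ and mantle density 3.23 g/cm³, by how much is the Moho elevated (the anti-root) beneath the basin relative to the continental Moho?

Balancing pressure at the compensation depth: replacing crust with seawater at the top is compensated by replacing crust with mantle at the base: d (ρ_c − ρ_w) = a (ρ_m − ρ_c).
a = d (ρ_c − ρ_w)/(ρ_m − ρ_c) = 2070 m × 1.87/0.33 = 11700 m.

11700 m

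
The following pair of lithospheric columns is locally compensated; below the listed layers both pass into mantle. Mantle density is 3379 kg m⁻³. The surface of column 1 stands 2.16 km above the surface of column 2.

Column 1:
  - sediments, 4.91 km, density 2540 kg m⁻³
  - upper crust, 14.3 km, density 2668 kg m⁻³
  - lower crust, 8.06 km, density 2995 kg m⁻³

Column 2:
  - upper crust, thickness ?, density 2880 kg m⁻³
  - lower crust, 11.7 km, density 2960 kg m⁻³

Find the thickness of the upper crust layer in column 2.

10.4 km

Take the compensation level at the base of the deeper column (depth z_c below the surface of column 1) and equate Σ ρ_i t_i down to z_c; mantle fills any gap and the z_c terms cancel.
Column 1: 4.91×2540 + 14.3×2668 + 8.06×2995 + (z_c − 27.27)×3379
Column 2: 2.16×0 + x×2880 + 11.7×2960 + (z_c − 2.16 − 11.7 − x)×3379
The z_c×3379 term appears on both sides and cancels. Collect the known terms of each column as K = Σ(ρt)_known − 3379 × (depth of known layers): K_1 = 74763.5 − 3379×27.27 = −17381.83; K_2 = 34632 − 3379×(2.16 + 11.7) = −12200.94.
Balance: K_1 = K_2 − x×(3379 − 2880), so x = (K_2 − K_1)/(3379 − 2880) = 5180.89/499 = 10.4 km.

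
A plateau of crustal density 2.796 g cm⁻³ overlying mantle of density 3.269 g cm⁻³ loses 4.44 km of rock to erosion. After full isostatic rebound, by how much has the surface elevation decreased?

0.642 km

Rebound u = e ρ_c/ρ_m = 4.44 km × 2.796/3.269 = 3.798 km.
Net surface drop = e − u = 4.44 km − 3.798 km = e (ρ_m − ρ_c)/ρ_m = 0.642 km.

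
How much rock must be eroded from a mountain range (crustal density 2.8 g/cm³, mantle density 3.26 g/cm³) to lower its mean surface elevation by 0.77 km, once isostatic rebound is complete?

Net drop Δ = e − u = e − e ρ_c/ρ_m = e (ρ_m − ρ_c)/ρ_m.
e = Δ ρ_m/(ρ_m − ρ_c) = 0.77 km × 3.26/0.46 = 5.46 km.

5.46 km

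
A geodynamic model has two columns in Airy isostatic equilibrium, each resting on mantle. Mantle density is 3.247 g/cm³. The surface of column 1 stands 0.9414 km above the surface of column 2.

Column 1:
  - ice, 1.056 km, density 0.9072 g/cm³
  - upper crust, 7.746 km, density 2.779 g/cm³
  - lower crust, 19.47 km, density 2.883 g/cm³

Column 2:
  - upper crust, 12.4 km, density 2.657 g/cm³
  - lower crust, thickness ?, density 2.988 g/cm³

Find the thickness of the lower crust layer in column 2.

10.9 km

Take the compensation level at the base of the deeper column (depth z_c below the surface of column 1) and equate Σ ρ_i t_i down to z_c; mantle fills any gap and the z_c terms cancel.
Column 1: 1.056×0.9072 + 7.746×2.779 + 19.47×2.883 + (z_c − 28.272)×3.247
Column 2: 0.9414×0 + 12.4×2.657 + x×2.988 + (z_c − 0.9414 − 12.4 − x)×3.247
The z_c×3.247 term appears on both sides and cancels. Collect the known terms of each column as K = Σ(ρt)_known − 3.247 × (depth of known layers): K_1 = 78.6161472 − 3.247×28.272 = −13.1830368; K_2 = 32.9468 − 3.247×(0.9414 + 12.4) = −10.3727258.
Balance: K_1 = K_2 − x×(3.247 − 2.988), so x = (K_2 − K_1)/(3.247 − 2.988) = 2.81031/0.259 = 10.9 km.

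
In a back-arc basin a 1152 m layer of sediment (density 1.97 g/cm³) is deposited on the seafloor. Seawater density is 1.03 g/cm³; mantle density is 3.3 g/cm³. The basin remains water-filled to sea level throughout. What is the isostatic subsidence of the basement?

477 m

Submarine loading: the sediment displaces seawater, and the subsidence is in turn flooded, so s (ρ_m − ρ_w) = t (ρ_sed − ρ_w).
s = 1152 m × (1.97 − 1.03) / (3.3 − 1.03) = 477 m.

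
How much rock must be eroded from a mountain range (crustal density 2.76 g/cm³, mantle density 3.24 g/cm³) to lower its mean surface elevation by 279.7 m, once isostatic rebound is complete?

Net drop Δ = e − u = e − e ρ_c/ρ_m = e (ρ_m − ρ_c)/ρ_m.
e = Δ ρ_m/(ρ_m − ρ_c) = 279.7 m × 3.24/0.48 = 1890 m.

1890 m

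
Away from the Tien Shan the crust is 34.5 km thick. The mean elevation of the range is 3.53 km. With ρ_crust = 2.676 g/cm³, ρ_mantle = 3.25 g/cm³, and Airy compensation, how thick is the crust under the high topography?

54.5 km

Root depth r = h ρ_c / (ρ_m − ρ_c) = 3.53 km × 2.676 / 0.574 = 16.46 km.
Total thickness = T + h + r = 34.5 km + 3.53 km + 16.46 km = 54.5 km.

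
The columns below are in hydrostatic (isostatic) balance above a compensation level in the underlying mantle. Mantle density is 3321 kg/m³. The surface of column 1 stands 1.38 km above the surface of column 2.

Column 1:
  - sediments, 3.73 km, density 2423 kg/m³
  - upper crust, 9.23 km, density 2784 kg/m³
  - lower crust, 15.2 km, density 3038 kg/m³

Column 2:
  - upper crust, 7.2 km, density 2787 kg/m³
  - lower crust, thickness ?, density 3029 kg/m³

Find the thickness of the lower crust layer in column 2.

14.3 km

Take the compensation level at the base of the deeper column (depth z_c below the surface of column 1) and equate Σ ρ_i t_i down to z_c; mantle fills any gap and the z_c terms cancel.
Column 1: 3.73×2423 + 9.23×2784 + 15.2×3038 + (z_c − 28.16)×3321
Column 2: 1.38×0 + 7.2×2787 + x×3029 + (z_c − 1.38 − 7.2 − x)×3321
The z_c×3321 term appears on both sides and cancels. Collect the known terms of each column as K = Σ(ρt)_known − 3321 × (depth of known layers): K_1 = 80911.71 − 3321×28.16 = −12607.65; K_2 = 20066.4 − 3321×(1.38 + 7.2) = −8427.78.
Balance: K_1 = K_2 − x×(3321 − 3029), so x = (K_2 − K_1)/(3321 − 3029) = 4179.87/292 = 14.3 km.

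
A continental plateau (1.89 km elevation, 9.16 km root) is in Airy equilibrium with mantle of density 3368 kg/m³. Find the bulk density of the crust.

2790 kg/m³

ρ_c h = (ρ_m − ρ_c) r → ρ_c (h + r) = ρ_m r → ρ_c = ρ_m r / (h + r).
ρ_c = 3368 × 9.16 km / (1.89 km + 9.16 km) = 2790 kg/m³.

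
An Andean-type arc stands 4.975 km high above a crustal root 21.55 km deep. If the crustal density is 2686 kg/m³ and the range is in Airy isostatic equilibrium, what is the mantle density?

3310 kg/m³

Airy balance: ρ_c h = (ρ_m − ρ_c) r → ρ_m = ρ_c (1 + h/r).
ρ_m = 2686 × (1 + 4.975 km/21.55 km) = 3310 kg/m³.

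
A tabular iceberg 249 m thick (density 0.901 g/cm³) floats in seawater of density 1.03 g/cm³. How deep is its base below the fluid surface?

218 m

Draft d = t ρ_obj/ρ_fluid = 249 m × 0.901/1.03 = 218 m.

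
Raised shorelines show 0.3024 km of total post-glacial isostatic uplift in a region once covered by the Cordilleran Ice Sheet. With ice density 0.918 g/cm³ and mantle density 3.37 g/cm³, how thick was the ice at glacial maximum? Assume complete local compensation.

u = t ρ_ice/ρ_m → t = u ρ_m/ρ_ice = 0.3024 km × 3.37/0.918 = 1.11 km.

1.11 km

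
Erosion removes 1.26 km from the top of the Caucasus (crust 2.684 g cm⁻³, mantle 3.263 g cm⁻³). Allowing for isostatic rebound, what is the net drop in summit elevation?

0.224 km

Rebound u = e ρ_c/ρ_m = 1.26 km × 2.684/3.263 = 1.036 km.
Net surface drop = e − u = 1.26 km − 1.036 km = e (ρ_m − ρ_c)/ρ_m = 0.224 km.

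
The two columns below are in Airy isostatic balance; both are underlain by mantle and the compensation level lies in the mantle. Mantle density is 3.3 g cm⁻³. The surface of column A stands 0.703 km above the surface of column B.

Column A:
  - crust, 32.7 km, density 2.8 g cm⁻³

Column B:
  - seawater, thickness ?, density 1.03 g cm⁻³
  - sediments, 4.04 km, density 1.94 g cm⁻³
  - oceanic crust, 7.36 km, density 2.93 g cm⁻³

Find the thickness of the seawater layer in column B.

2.56 km

Take the compensation level at the base of the deeper column (depth z_c below the surface of column A) and equate Σ ρ_i t_i down to z_c; mantle fills any gap and the z_c terms cancel.
Column A: 32.7×2.8 + (z_c − 32.7)×3.3
Column B: 0.703×0 + x×1.03 + 4.04×1.94 + 7.36×2.93 + (z_c − 0.703 − 11.4 − x)×3.3
The z_c×3.3 term appears on both sides and cancels. Collect the known terms of each column as K = Σ(ρt)_known − 3.3 × (depth of known layers): K_A = 91.56 − 3.3×32.7 = −16.35; K_B = 29.4024 − 3.3×(0.703 + 11.4) = −10.5375.
Balance: K_A = K_B − x×(3.3 − 1.03), so x = (K_B − K_A)/(3.3 − 1.03) = 5.8125/2.27 = 2.56 km.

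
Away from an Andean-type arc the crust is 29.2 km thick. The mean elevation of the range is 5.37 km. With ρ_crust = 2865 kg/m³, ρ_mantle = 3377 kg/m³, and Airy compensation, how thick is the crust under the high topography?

64.6 km

Root depth r = h ρ_c / (ρ_m − ρ_c) = 5.37 km × 2865 / 512 = 30.05 km.
Total thickness = T + h + r = 29.2 km + 5.37 km + 30.05 km = 64.6 km.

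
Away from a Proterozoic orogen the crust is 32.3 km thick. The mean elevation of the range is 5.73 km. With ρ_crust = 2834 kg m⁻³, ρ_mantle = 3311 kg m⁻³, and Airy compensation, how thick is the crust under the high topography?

72.1 km

Root depth r = h ρ_c / (ρ_m − ρ_c) = 5.73 km × 2834 / 477 = 34.04 km.
Total thickness = T + h + r = 32.3 km + 5.73 km + 34.04 km = 72.1 km.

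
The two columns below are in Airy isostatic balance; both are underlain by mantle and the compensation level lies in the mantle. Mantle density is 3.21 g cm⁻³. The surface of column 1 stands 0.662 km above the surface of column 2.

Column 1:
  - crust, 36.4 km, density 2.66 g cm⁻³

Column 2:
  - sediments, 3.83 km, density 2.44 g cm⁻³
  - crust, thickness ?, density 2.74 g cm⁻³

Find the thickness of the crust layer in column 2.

Take the compensation level at the base of the deeper column (depth z_c below the surface of column 1) and equate Σ ρ_i t_i down to z_c; mantle fills any gap and the z_c terms cancel.
Column 1: 36.4×2.66 + (z_c − 36.4)×3.21
Column 2: 0.662×0 + 3.83×2.44 + x×2.74 + (z_c − 0.662 − 3.83 − x)×3.21
The z_c×3.21 term appears on both sides and cancels. Collect the known terms of each column as K = Σ(ρt)_known − 3.21 × (depth of known layers): K_1 = 96.824 − 3.21×36.4 = −20.02; K_2 = 9.3452 − 3.21×(0.662 + 3.83) = −5.07412.
Balance: K_1 = K_2 − x×(3.21 − 2.74), so x = (K_2 − K_1)/(3.21 − 2.74) = 14.9459/0.47 = 31.8 km.

31.8 km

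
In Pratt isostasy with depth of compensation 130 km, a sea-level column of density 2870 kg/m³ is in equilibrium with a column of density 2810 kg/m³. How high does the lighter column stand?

ρ_ref D = ρ (D + h) → h = D (ρ_ref − ρ)/ρ.
h = 130 km × (2870 − 2810)/2810 = 2.78 km.

2.78 km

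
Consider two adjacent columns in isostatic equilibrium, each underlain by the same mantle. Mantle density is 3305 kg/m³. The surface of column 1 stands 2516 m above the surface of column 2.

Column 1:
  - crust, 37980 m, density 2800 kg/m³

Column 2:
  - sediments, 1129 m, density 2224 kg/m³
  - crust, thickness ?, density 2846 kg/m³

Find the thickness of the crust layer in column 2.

21000 m

Take the compensation level at the base of the deeper column (depth z_c below the surface of column 1) and equate Σ ρ_i t_i down to z_c; mantle fills any gap and the z_c terms cancel.
Column 1: 37980×2800 + (z_c − 37980)×3305
Column 2: 2516×0 + 1129×2224 + x×2846 + (z_c − 2516 − 1129 − x)×3305
The z_c×3305 term appears on both sides and cancels. Collect the known terms of each column as K = Σ(ρt)_known − 3305 × (depth of known layers): K_1 = 106344000 − 3305×37980 = −19179900; K_2 = 2510896 − 3305×(2516 + 1129) = −9535829.
Balance: K_1 = K_2 − x×(3305 − 2846), so x = (K_2 − K_1)/(3305 − 2846) = 9644070/459 = 21000 m.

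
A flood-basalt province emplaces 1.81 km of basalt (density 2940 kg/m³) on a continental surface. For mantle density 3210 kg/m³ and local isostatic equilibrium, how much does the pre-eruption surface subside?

Subaerial loading: s = t ρ_load / ρ_m.
s = 1.81 km × 2940/3210 = 1.66 km.

1.66 km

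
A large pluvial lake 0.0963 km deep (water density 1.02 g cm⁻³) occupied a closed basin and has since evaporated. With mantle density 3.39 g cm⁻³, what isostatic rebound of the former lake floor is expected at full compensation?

0.029 km

u = d ρ_w/ρ_m = 0.0963 km × 1.02/3.39 = 0.029 km.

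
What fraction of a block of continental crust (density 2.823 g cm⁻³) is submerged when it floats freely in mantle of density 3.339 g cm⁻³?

Submerged fraction = ρ_obj/ρ_fluid = 2.823/3.339 = 84.5%.

84.5%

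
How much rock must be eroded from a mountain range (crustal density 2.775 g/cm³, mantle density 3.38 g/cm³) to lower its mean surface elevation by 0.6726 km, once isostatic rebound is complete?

Net drop Δ = e − u = e − e ρ_c/ρ_m = e (ρ_m − ρ_c)/ρ_m.
e = Δ ρ_m/(ρ_m − ρ_c) = 0.6726 km × 3.38/0.605 = 3.76 km.

3.76 km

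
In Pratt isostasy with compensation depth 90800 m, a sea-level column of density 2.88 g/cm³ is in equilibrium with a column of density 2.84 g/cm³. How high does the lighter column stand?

ρ_ref D = ρ (D + h) → h = D (ρ_ref − ρ)/ρ.
h = 90800 m × (2.88 − 2.84)/2.84 = 1280 m.

1280 m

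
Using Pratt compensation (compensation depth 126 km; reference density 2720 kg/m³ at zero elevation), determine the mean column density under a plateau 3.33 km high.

Pratt balance: ρ_ref D = ρ (D + h).
ρ = ρ_ref D/(D + h) = 2720 × 126 km/(126 km + 3.33 km) = 2650 kg/m³.

2650 kg/m³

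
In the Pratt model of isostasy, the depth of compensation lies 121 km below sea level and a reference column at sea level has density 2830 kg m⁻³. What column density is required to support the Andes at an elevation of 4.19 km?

Pratt balance: ρ_ref D = ρ (D + h).
ρ = ρ_ref D/(D + h) = 2830 × 121 km/(121 km + 4.19 km) = 2740 kg m⁻³.

2740 kg m⁻³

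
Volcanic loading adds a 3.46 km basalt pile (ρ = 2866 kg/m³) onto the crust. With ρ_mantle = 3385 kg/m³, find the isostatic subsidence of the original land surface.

2.93 km

Subaerial loading: s = t ρ_load / ρ_m.
s = 3.46 km × 2866/3385 = 2.93 km.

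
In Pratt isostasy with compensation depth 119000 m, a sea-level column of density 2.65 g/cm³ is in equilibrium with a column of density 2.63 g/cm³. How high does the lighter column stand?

ρ_ref D = ρ (D + h) → h = D (ρ_ref − ρ)/ρ.
h = 119000 m × (2.65 − 2.63)/2.63 = 905 m.

905 m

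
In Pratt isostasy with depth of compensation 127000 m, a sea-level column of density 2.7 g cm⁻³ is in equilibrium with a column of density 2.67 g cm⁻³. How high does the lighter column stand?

1430 m

ρ_ref D = ρ (D + h) → h = D (ρ_ref − ρ)/ρ.
h = 127000 m × (2.7 − 2.67)/2.67 = 1430 m.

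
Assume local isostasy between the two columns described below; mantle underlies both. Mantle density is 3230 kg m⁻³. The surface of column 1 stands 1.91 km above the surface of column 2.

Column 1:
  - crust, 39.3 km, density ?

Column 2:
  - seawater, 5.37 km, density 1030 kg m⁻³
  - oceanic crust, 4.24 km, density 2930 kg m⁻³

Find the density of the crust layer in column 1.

Take the compensation level at the base of the deeper column (depth z_c below the surface of column 1) and equate Σ ρ_i t_i down to z_c; mantle fills any gap and the z_c terms cancel.
Column 1: 39.3×ρ + (z_c − 39.3)×3230
Column 2: 1.91×0 + 5.37×1030 + 4.24×2930 + (z_c − 1.91 − 9.61)×3230
The z_c×3230 term appears on both sides and cancels. Collect the known terms of each column as K = Σ(ρt)_known − 3230 × (depth of known layers): K_1 = 0 − 3230×39.3 = −126939; K_2 = 17954.3 − 3230×(1.91 + 9.61) = −19255.3.
Balance: K_1 + 39.3×ρ = K_2, so ρ = (K_2 − K_1)/39.3 = 107684/39.3 = 2740 kg m⁻³.

2740 kg m⁻³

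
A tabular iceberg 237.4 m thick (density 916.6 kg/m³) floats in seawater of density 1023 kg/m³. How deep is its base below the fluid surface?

213 m

Draft d = t ρ_obj/ρ_fluid = 237.4 m × 916.6/1023 = 213 m.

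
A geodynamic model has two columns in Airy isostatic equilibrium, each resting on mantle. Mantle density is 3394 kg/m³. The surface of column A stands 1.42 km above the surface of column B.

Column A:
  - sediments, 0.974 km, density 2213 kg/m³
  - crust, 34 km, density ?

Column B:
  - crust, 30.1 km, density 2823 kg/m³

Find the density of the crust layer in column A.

Take the compensation level at the base of the deeper column (depth z_c below the surface of column A) and equate Σ ρ_i t_i down to z_c; mantle fills any gap and the z_c terms cancel.
Column A: 0.974×2213 + 34×ρ + (z_c − 34.974)×3394
Column B: 1.42×0 + 30.1×2823 + (z_c − 1.42 − 30.1)×3394
The z_c×3394 term appears on both sides and cancels. Collect the known terms of each column as K = Σ(ρt)_known − 3394 × (depth of known layers): K_A = 2155.462 − 3394×34.974 = −116546.294; K_B = 84972.3 − 3394×(1.42 + 30.1) = −22006.58.
Balance: K_A + 34×ρ = K_B, so ρ = (K_B − K_A)/34 = 94539.7/34 = 2780 kg/m³.

2780 kg/m³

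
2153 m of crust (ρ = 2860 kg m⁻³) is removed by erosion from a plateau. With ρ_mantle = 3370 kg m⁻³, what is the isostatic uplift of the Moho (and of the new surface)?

1830 m

Unloading: uplift u = e ρ_c/ρ_m = 2153 m × 2860/3370 = 1830 m.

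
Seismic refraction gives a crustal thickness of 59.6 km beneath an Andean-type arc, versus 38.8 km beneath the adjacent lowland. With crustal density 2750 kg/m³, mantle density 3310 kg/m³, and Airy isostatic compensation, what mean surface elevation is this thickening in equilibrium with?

Excess crust Δ = 59.6 km − 38.8 km = 20.8 km, split between elevation h and root r with h + r = Δ.
Airy balance ρ_c h = (ρ_m − ρ_c) r gives r = h ρ_c/(ρ_m − ρ_c), so h (1 + ρ_c/(ρ_m − ρ_c)) = Δ, i.e. h = Δ (ρ_m − ρ_c)/ρ_m.
h = 20.8 km × 560/3310 = 3.52 km.

3.52 km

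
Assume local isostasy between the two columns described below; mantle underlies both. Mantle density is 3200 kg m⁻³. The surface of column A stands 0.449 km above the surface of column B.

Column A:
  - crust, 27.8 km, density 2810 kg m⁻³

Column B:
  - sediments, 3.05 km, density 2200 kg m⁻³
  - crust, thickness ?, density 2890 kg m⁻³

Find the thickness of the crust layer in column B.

Take the compensation level at the base of the deeper column (depth z_c below the surface of column A) and equate Σ ρ_i t_i down to z_c; mantle fills any gap and the z_c terms cancel.
Column A: 27.8×2810 + (z_c − 27.8)×3200
Column B: 0.449×0 + 3.05×2200 + x×2890 + (z_c − 0.449 − 3.05 − x)×3200
The z_c×3200 term appears on both sides and cancels. Collect the known terms of each column as K = Σ(ρt)_known − 3200 × (depth of known layers): K_A = 78118 − 3200×27.8 = −10842; K_B = 6710 − 3200×(0.449 + 3.05) = −4486.8.
Balance: K_A = K_B − x×(3200 − 2890), so x = (K_B − K_A)/(3200 − 2890) = 6355.2/310 = 20.5 km.

20.5 km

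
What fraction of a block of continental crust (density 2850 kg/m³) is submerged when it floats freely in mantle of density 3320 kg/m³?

85.8%

Submerged fraction = ρ_obj/ρ_fluid = 2850/3320 = 85.8%.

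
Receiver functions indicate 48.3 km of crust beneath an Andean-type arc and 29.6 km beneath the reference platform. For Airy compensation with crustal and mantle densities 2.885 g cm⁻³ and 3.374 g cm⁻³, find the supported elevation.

2.71 km

Excess crust Δ = 48.3 km − 29.6 km = 18.7 km, split between elevation h and root r with h + r = Δ.
Airy balance ρ_c h = (ρ_m − ρ_c) r gives r = h ρ_c/(ρ_m − ρ_c), so h (1 + ρ_c/(ρ_m − ρ_c)) = Δ, i.e. h = Δ (ρ_m − ρ_c)/ρ_m.
h = 18.7 km × 0.489/3.374 = 2.71 km.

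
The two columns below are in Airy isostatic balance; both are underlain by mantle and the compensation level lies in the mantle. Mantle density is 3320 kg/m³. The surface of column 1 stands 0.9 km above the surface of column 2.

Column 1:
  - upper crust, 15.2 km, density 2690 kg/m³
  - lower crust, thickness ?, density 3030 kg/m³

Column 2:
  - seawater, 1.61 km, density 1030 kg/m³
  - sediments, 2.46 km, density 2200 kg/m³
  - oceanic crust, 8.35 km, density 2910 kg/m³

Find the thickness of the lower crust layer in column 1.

11.3 km

Take the compensation level at the base of the deeper column (depth z_c below the surface of column 1) and equate Σ ρ_i t_i down to z_c; mantle fills any gap and the z_c terms cancel.
Column 1: 15.2×2690 + x×3030 + (z_c − 15.2 − x)×3320
Column 2: 0.9×0 + 1.61×1030 + 2.46×2200 + 8.35×2910 + (z_c − 0.9 − 12.42)×3320
The z_c×3320 term appears on both sides and cancels. Collect the known terms of each column as K = Σ(ρt)_known − 3320 × (depth of known layers): K_1 = 40888 − 3320×15.2 = −9576; K_2 = 31368.8 − 3320×(0.9 + 12.42) = −12853.6.
Balance: K_1 − x×(3320 − 3030) = K_2, so x = (K_1 − K_2)/(3320 − 3030) = 3277.6/290 = 11.3 km.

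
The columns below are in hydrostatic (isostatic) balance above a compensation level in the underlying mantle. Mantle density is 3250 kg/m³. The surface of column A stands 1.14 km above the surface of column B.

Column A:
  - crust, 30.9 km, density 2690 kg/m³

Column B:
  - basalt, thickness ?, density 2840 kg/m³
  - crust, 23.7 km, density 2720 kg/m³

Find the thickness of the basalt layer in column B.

2.53 km

Take the compensation level at the base of the deeper column (depth z_c below the surface of column A) and equate Σ ρ_i t_i down to z_c; mantle fills any gap and the z_c terms cancel.
Column A: 30.9×2690 + (z_c − 30.9)×3250
Column B: 1.14×0 + x×2840 + 23.7×2720 + (z_c − 1.14 − 23.7 − x)×3250
The z_c×3250 term appears on both sides and cancels. Collect the known terms of each column as K = Σ(ρt)_known − 3250 × (depth of known layers): K_A = 83121 − 3250×30.9 = −17304; K_B = 64464 − 3250×(1.14 + 23.7) = −16266.
Balance: K_A = K_B − x×(3250 − 2840), so x = (K_B − K_A)/(3250 − 2840) = 1038/410 = 2.53 km.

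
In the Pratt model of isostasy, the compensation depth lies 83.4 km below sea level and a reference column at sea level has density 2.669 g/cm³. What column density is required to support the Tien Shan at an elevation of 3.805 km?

2.55 g/cm³

Pratt balance: ρ_ref D = ρ (D + h).
ρ = ρ_ref D/(D + h) = 2.669 × 83.4 km/(83.4 km + 3.805 km) = 2.55 g/cm³.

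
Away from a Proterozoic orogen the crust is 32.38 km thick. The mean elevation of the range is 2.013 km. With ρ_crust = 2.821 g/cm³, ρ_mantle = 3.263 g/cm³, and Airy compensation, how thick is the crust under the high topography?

47.2 km

Root depth r = h ρ_c / (ρ_m − ρ_c) = 2.013 km × 2.821 / 0.442 = 12.85 km.
Total thickness = T + h + r = 32.38 km + 2.013 km + 12.85 km = 47.2 km.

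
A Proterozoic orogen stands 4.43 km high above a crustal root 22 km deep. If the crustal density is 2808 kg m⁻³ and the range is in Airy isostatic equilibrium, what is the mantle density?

3370 kg m⁻³

Airy balance: ρ_c h = (ρ_m − ρ_c) r → ρ_m = ρ_c (1 + h/r).
ρ_m = 2808 × (1 + 4.43 km/22 km) = 3370 kg m⁻³.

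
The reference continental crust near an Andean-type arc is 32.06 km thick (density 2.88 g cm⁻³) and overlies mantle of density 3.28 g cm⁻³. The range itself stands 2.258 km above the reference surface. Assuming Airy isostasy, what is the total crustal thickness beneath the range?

50.6 km

Root depth r = h ρ_c / (ρ_m − ρ_c) = 2.258 km × 2.88 / 0.4 = 16.26 km.
Total thickness = T + h + r = 32.06 km + 2.258 km + 16.26 km = 50.6 km.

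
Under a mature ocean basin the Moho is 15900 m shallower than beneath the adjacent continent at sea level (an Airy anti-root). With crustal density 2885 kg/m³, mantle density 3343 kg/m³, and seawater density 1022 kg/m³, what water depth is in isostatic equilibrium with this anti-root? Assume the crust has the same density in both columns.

Replacing a thickness d of crust by seawater at the top must be balanced by replacing crust with mantle at the base: d (ρ_c − ρ_w) = a (ρ_m − ρ_c).
d = a (ρ_m − ρ_c)/(ρ_c − ρ_w) = 15900 m × 458/1863 = 3910 m.

3910 m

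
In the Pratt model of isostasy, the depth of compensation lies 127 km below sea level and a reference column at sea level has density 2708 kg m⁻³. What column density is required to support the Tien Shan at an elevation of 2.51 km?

2660 kg m⁻³

Pratt balance: ρ_ref D = ρ (D + h).
ρ = ρ_ref D/(D + h) = 2708 × 127 km/(127 km + 2.51 km) = 2660 kg m⁻³.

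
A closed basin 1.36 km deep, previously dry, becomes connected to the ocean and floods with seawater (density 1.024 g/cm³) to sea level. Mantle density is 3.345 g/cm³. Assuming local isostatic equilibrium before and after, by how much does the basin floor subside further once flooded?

0.6 km

After flooding the water column is d + s deep. Its weight must equal the weight of mantle displaced by the extra subsidence s: (d + s) ρ_w = s ρ_m.
s = d ρ_w / (ρ_m − ρ_w) = 1.36 km × 1.024/(3.345 − 1.024) = 0.6 km.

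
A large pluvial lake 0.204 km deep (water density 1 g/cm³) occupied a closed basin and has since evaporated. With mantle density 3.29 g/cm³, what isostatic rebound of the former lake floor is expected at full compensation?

u = d ρ_w/ρ_m = 0.204 km × 1/3.29 = 0.062 km.

0.062 km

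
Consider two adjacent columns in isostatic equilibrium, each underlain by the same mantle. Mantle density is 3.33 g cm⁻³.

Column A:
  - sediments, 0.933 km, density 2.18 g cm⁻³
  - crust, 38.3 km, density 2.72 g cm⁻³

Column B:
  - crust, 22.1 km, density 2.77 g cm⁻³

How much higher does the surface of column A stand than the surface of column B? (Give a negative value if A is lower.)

For any compensation level in the mantle, the mantle terms cancel and isostasy reduces to e = (Σt_A − Σt_B) − (Σ(ρt)_A − Σ(ρt)_B) / ρ_m.
Σt_A = 39.233 km; Σt_B = 22.1 km; Σ(ρt)_A = 106.20994; Σ(ρt)_B = 61.217 (in km·g cm⁻³).
e = (39.233 − 22.1) − (106.20994 − 61.217) / 3.33 = 3.62 km.

3.62 km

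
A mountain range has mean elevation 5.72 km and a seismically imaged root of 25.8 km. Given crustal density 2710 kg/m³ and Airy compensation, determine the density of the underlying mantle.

Airy balance: ρ_c h = (ρ_m − ρ_c) r → ρ_m = ρ_c (1 + h/r).
ρ_m = 2710 × (1 + 5.72 km/25.8 km) = 3310 kg/m³.

3310 kg/m³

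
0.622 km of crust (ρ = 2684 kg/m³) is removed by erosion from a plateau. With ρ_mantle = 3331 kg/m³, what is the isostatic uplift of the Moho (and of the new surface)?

0.501 km

Unloading: uplift u = e ρ_c/ρ_m = 0.622 km × 2684/3331 = 0.501 km.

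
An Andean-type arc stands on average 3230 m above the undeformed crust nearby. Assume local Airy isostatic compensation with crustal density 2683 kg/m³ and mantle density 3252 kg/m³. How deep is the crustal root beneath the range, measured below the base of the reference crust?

15200 m

In Airy isostatic equilibrium: the weight of the topography is balanced by the buoyancy of the root, ρ_c h = (ρ_m − ρ_c) r.
r = h · ρ_c / (ρ_m − ρ_c) = 3230 m × 2683 / (3252 − 2683) = 15200 m.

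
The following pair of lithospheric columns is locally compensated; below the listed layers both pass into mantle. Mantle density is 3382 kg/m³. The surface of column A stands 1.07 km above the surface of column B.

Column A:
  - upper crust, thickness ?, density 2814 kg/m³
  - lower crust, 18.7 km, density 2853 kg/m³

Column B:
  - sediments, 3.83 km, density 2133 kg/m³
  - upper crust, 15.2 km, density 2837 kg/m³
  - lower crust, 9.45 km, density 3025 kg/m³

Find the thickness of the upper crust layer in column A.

Take the compensation level at the base of the deeper column (depth z_c below the surface of column A) and equate Σ ρ_i t_i down to z_c; mantle fills any gap and the z_c terms cancel.
Column A: x×2814 + 18.7×2853 + (z_c − 18.7 − x)×3382
Column B: 1.07×0 + 3.83×2133 + 15.2×2837 + 9.45×3025 + (z_c − 1.07 − 28.48)×3382
The z_c×3382 term appears on both sides and cancels. Collect the known terms of each column as K = Σ(ρt)_known − 3382 × (depth of known layers): K_A = 53351.1 − 3382×18.7 = −9892.3; K_B = 79878.04 − 3382×(1.07 + 28.48) = −20060.06.
Balance: K_A − x×(3382 − 2814) = K_B, so x = (K_A − K_B)/(3382 − 2814) = 10167.8/568 = 17.9 km.

17.9 km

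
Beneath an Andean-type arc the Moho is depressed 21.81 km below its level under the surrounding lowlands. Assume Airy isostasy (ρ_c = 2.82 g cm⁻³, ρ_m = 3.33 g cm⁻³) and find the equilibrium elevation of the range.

3.94 km

Isostatic balance requires: ρ_c h = (ρ_m − ρ_c) r.
h = r (ρ_m − ρ_c) / ρ_c = 21.81 km × (3.33 − 2.82) / 2.82 = 3.94 km.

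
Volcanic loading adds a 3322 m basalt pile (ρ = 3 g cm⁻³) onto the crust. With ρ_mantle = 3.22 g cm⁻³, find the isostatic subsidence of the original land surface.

3100 m

Subaerial loading: s = t ρ_load / ρ_m.
s = 3322 m × 3/3.22 = 3100 m.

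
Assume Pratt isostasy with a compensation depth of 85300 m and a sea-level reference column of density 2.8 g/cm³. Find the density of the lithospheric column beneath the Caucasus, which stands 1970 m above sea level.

Pratt balance: ρ_ref D = ρ (D + h).
ρ = ρ_ref D/(D + h) = 2.8 × 85300 m/(85300 m + 1970 m) = 2.74 g/cm³.

2.74 g/cm³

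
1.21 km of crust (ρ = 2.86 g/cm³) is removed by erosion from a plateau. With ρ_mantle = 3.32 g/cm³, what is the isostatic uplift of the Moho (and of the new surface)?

1.04 km

Unloading: uplift u = e ρ_c/ρ_m = 1.21 km × 2.86/3.32 = 1.04 km.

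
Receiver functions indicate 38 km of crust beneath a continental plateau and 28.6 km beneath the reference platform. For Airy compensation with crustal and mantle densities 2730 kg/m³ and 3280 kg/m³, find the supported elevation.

Excess crust Δ = 38 km − 28.6 km = 9.4 km, split between elevation h and root r with h + r = Δ.
Airy balance ρ_c h = (ρ_m − ρ_c) r gives r = h ρ_c/(ρ_m − ρ_c), so h (1 + ρ_c/(ρ_m − ρ_c)) = Δ, i.e. h = Δ (ρ_m − ρ_c)/ρ_m.
h = 9.4 km × 550/3280 = 1.58 km.

1.58 km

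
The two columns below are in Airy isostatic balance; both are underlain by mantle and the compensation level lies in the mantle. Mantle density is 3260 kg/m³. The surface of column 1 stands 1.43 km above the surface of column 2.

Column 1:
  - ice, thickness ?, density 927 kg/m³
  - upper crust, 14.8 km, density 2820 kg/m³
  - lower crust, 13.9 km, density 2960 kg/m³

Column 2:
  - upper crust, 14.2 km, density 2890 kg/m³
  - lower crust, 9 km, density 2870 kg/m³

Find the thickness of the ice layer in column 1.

1.18 km

Take the compensation level at the base of the deeper column (depth z_c below the surface of column 1) and equate Σ ρ_i t_i down to z_c; mantle fills any gap and the z_c terms cancel.
Column 1: x×927 + 14.8×2820 + 13.9×2960 + (z_c − 28.7 − x)×3260
Column 2: 1.43×0 + 14.2×2890 + 9×2870 + (z_c − 1.43 − 23.2)×3260
The z_c×3260 term appears on both sides and cancels. Collect the known terms of each column as K = Σ(ρt)_known − 3260 × (depth of known layers): K_1 = 82880 − 3260×28.7 = −10682; K_2 = 66868 − 3260×(1.43 + 23.2) = −13425.8.
Balance: K_1 − x×(3260 − 927) = K_2, so x = (K_1 − K_2)/(3260 − 927) = 2743.8/2333 = 1.18 km.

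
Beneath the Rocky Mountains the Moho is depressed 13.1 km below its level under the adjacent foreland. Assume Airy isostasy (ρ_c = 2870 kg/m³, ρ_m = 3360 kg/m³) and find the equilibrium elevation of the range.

Isostatic balance requires: ρ_c h = (ρ_m − ρ_c) r.
h = r (ρ_m − ρ_c) / ρ_c = 13.1 km × (3360 − 2870) / 2870 = 2.24 km.

2.24 km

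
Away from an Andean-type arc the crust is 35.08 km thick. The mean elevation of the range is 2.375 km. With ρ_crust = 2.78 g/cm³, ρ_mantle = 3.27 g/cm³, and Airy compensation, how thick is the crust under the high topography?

50.9 km

Root depth r = h ρ_c / (ρ_m − ρ_c) = 2.375 km × 2.78 / 0.49 = 13.47 km.
Total thickness = T + h + r = 35.08 km + 2.375 km + 13.47 km = 50.9 km.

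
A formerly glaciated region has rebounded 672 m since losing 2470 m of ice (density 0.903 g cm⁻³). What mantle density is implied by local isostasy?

3.32 g cm⁻³

ρ_m = ρ_ice t / u = 0.903 × 2470 m/672 m = 3.32 g cm⁻³.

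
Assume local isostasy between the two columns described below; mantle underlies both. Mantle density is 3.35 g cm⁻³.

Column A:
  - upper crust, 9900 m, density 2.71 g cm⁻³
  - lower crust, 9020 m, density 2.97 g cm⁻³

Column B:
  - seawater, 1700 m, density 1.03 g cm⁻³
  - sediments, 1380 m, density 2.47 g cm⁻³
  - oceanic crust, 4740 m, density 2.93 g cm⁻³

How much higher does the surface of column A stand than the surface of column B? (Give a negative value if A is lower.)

780 m

For any compensation level in the mantle, the mantle terms cancel and isostasy reduces to e = (Σt_A − Σt_B) − (Σ(ρt)_A − Σ(ρt)_B) / ρ_m.
Σt_A = 18920 m; Σt_B = 7820 m; Σ(ρt)_A = 53618.4; Σ(ρt)_B = 19047.8 (in m·g cm⁻³).
e = (18920 − 7820) − (53618.4 − 19047.8) / 3.35 = 780 m.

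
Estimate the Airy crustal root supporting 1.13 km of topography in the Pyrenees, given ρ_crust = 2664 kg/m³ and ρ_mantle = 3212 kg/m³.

Balancing pressure at the compensation depth: the weight of the topography is balanced by the buoyancy of the root, ρ_c h = (ρ_m − ρ_c) r.
r = h · ρ_c / (ρ_m − ρ_c) = 1.13 km × 2664 / (3212 − 2664) = 5.49 km.

5.49 km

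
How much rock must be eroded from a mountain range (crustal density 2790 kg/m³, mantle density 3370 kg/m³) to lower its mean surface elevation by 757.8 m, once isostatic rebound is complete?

Net drop Δ = e − u = e − e ρ_c/ρ_m = e (ρ_m − ρ_c)/ρ_m.
e = Δ ρ_m/(ρ_m − ρ_c) = 757.8 m × 3370/580 = 4400 m.

4400 m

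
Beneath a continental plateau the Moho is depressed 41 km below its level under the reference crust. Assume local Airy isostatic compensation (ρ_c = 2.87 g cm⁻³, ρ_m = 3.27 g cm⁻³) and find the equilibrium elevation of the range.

Isostatic balance requires: ρ_c h = (ρ_m − ρ_c) r.
h = r (ρ_m − ρ_c) / ρ_c = 41 km × (3.27 − 2.87) / 2.87 = 5.71 km.

5.71 km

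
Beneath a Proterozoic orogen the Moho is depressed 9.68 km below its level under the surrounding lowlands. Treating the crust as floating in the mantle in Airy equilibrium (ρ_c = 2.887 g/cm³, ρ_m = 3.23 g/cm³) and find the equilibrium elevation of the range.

1.15 km

Equating mass per unit area of the two columns: ρ_c h = (ρ_m − ρ_c) r.
h = r (ρ_m − ρ_c) / ρ_c = 9.68 km × (3.23 − 2.887) / 2.887 = 1.15 km.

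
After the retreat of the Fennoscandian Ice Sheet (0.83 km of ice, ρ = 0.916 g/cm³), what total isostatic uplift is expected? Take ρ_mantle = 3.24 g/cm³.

Removing the load lets mantle flow back in; uplift u satisfies ρ_ice t = ρ_m u.
u = t ρ_ice/ρ_m = 0.83 km × 0.916/3.24 = 0.235 km.

0.235 km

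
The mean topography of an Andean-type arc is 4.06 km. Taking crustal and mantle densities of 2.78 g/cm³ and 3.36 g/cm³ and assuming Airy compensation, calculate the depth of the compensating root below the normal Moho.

19.5 km

For local isostatic compensation: the weight of the topography is balanced by the buoyancy of the root, ρ_c h = (ρ_m − ρ_c) r.
r = h · ρ_c / (ρ_m − ρ_c) = 4.06 km × 2.78 / (3.36 − 2.78) = 19.5 km.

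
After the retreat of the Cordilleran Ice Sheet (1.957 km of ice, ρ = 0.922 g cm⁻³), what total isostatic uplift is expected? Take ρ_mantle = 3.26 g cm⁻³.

0.553 km

Removing the load lets mantle flow back in; uplift u satisfies ρ_ice t = ρ_m u.
u = t ρ_ice/ρ_m = 1.957 km × 0.922/3.26 = 0.553 km.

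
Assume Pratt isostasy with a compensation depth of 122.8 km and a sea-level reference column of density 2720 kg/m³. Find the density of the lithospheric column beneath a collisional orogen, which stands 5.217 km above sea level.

2610 kg/m³

Pratt balance: ρ_ref D = ρ (D + h).
ρ = ρ_ref D/(D + h) = 2720 × 122.8 km/(122.8 km + 5.217 km) = 2610 kg/m³.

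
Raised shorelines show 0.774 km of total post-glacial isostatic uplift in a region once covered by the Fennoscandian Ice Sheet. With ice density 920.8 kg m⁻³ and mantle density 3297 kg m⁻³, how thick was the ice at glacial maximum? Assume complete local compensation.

u = t ρ_ice/ρ_m → t = u ρ_m/ρ_ice = 0.774 km × 3297/920.8 = 2.77 km.

2.77 km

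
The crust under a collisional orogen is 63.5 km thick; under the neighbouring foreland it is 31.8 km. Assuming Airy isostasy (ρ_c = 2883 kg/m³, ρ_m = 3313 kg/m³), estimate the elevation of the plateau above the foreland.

4.11 km

Excess crust Δ = 63.5 km − 31.8 km = 31.7 km, split between elevation h and root r with h + r = Δ.
Airy balance ρ_c h = (ρ_m − ρ_c) r gives r = h ρ_c/(ρ_m − ρ_c), so h (1 + ρ_c/(ρ_m − ρ_c)) = Δ, i.e. h = Δ (ρ_m − ρ_c)/ρ_m.
h = 31.7 km × 430/3313 = 4.11 km.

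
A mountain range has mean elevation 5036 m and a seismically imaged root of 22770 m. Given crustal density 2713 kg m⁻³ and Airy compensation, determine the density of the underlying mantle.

3310 kg m⁻³

Airy balance: ρ_c h = (ρ_m − ρ_c) r → ρ_m = ρ_c (1 + h/r).
ρ_m = 2713 × (1 + 5036 m/22770 m) = 3310 kg m⁻³.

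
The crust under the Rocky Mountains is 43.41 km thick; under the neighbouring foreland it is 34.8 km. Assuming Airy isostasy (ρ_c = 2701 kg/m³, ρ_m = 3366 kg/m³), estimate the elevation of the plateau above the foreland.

1.7 km

Excess crust Δ = 43.41 km − 34.8 km = 8.61 km, split between elevation h and root r with h + r = Δ.
Airy balance ρ_c h = (ρ_m − ρ_c) r gives r = h ρ_c/(ρ_m − ρ_c), so h (1 + ρ_c/(ρ_m − ρ_c)) = Δ, i.e. h = Δ (ρ_m − ρ_c)/ρ_m.
h = 8.61 km × 665/3366 = 1.7 km.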